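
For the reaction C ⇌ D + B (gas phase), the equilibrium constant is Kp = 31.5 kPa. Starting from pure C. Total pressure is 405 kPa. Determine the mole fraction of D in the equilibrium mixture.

Let X = conversion of C (basis 1 mol C); extent of reaction ξ = X.
At extent ξ: n_C = 1 − X; n_D = X; n_B = X.
n_T = Σnᵢ = 1 + X.
With p_i = (n_i/n_T)P, Kp = p_D p_B / (p_C).
This yields a degree-2 equation in X; solving on (0,1), X = 0.269.
Then n_D = 0.269, n_T = 1.27, so y_D = 0.212.

y_D = 0.212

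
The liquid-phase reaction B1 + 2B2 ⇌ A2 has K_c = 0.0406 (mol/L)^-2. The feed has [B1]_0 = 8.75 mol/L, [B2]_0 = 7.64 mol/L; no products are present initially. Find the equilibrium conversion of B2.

Let X = conversion of B2; extent ξ = 7.64X/2 mol/L.
Concentrations: [B1] = 8.75 − 3.82X; [B2] = 7.64 − 7.64X; [A2] = 3.82X.
K_c = [A2] / ([B1] [B2]^2).
This equals 0.0406 at X = 0.609 (the root in 0 < X < 1).

X = 0.609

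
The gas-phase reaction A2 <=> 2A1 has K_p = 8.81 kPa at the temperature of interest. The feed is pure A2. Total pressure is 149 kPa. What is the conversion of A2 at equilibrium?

Take 1 mol A2 as basis and let X be its fractional conversion, so ξ = X.
Mole table: n_A2 = 1 − X; n_A1 = 2X.
Summing: n_T = 1 + X.
y_i = n_i/n_T, p_i = y_i·P. K_p = p_A1^2 / (p_A2).
Setting this equal to 8.81 kPa and taking the physical root (0 < X < 1) gives X = 0.121.

X = 0.121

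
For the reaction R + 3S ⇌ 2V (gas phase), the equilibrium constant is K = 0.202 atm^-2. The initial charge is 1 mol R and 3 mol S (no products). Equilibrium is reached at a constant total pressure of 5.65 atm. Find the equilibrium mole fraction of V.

y_V = 0.349

Let X = conversion of R (basis 1 mol R); extent of reaction ξ = X.
Mole table: n_R = 1 − X; n_S = 3 − 3X; n_V = 2X.
Total moles n_T = 4 − 2X.
With p_i = (n_i/n_T)P, K = p_V^2 / (p_R p_S^3).
Equating to 0.202 atm^-2 and solving on 0 < X < 1: X = 0.518.
Then n_V = 1.04, n_T = 2.96, so y_V = 0.349.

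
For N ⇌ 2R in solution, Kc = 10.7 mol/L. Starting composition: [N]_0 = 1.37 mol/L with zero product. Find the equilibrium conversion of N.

Let X = conversion of N; extent ξ = 1.37·X mol/L.
Concentrations: [N] = 1.37 − 1.37X; [R] = 2.74X.
Kc = [R]^2 / ([N]).
Equating to 10.7 mol/L: the physical root is X = 0.728.

X = 0.728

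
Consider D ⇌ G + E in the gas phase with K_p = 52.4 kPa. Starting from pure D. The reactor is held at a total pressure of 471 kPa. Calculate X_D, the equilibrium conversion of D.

Let X = conversion of D (basis 1 mol D); extent of reaction ξ = X.
Moles: n_D = 1 − X; n_G = X; n_E = X.
Summing: n_T = 1 + X.
Mole fractions y_i = n_i/n_T; K_p = p_G p_E / (p_D) with p_i = y_i·P.
Substituting and setting equal to 52.4 kPa gives a polynomial in X; the root in (0,1) is X = 0.316.

X = 0.316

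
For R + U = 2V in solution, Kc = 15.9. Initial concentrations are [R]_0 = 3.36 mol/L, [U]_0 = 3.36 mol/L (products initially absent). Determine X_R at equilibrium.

X = 0.666

Let X = conversion of R; extent ξ = 3.36·X mol/L.
Concentrations: [R] = 3.36 − 3.36X; [U] = 3.36 − 3.36X; [V] = 6.72X.
Kc = [V]^2 / ([R] [U]).
Setting equal to 15.9 and solving for X on (0,1) gives X = 0.666.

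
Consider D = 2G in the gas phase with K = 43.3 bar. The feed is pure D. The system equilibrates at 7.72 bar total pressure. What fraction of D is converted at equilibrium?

Let X = conversion of D (basis 1 mol D); extent of reaction ξ = X.
Species balance: n_D = 1 − X; n_G = 2X.
n_T = Σnᵢ = 1 + X.
y_i = n_i/n_T, p_i = y_i·P. K = p_G^2 / (p_D).
Setting this equal to 43.3 bar and taking the physical root (0 < X < 1) gives X = 0.764.

X = 0.764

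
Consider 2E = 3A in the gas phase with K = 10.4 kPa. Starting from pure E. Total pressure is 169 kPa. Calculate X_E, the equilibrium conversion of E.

Let X = conversion of E (basis 1 mol E); extent of reaction ξ = 0.5X.
At extent ξ: n_E = 1 − X; n_A = 1.5X.
n_T = Σnᵢ = 1 + 0.5X.
With p_i = (n_i/n_T)P, K = p_A^3 / (p_E^2).
This yields a degree-3 equation in X; solving on (0,1), X = 0.229.

X = 0.229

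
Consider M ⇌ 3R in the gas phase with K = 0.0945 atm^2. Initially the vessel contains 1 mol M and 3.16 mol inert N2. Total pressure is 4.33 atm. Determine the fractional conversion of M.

X = 0.147

Let X = conversion of M (basis 1 mol M); extent of reaction ξ = X.
Species balance: n_M = 1 − X; n_R = 3X; n_I = 3.16 (inert).
Summing: n_T = 4.16 + 2X.
With p_i = (n_i/n_T)P, K = p_R^3 / (p_M).
Substituting and setting equal to 0.0945 atm^2 gives a polynomial in X; the root in (0,1) is X = 0.147.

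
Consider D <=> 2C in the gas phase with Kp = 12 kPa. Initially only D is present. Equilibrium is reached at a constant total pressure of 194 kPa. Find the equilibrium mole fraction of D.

y_D = 0.780

Let X = conversion of D (basis 1 mol D); extent of reaction ξ = X.
Mole table: n_D = 1 − X; n_C = 2X.
n_T = Σnᵢ = 1 + X.
With p_i = (n_i/n_T)P, Kp = p_C^2 / (p_D).
Setting this equal to 12 kPa and taking the physical root (0 < X < 1) gives X = 0.123.
Then n_D = 0.877, n_T = 1.12, so y_D = 0.780.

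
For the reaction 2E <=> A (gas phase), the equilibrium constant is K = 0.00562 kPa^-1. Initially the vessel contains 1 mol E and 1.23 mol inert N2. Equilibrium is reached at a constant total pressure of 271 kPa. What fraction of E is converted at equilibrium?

Take 1 mol E as basis and let X be its fractional conversion, so ξ = 0.5X.
Moles: n_E = 1 − X; n_A = 0.5X; n_I = 1.23 (inert).
Total moles n_T = 2.23 − 0.5X.
Mole fractions y_i = n_i/n_T; K = p_A / (p_E^2) with p_i = y_i·P.
Substituting and setting equal to 0.00562 kPa^-1 gives a polynomial in X; the root in (0,1) is X = 0.454.

X = 0.454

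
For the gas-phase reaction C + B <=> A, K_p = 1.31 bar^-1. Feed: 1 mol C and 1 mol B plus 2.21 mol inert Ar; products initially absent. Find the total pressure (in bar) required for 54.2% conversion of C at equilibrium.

Let X = conversion of C (basis 1 mol C); extent of reaction ξ = X.
At extent ξ: n_C = 1 − X; n_B = 1 − X; n_A = X; n_I = 2.21 (inert).
n_T = Σnᵢ = 4.21 − X.
K_p = p_A / (p_C p_B) with p_i = (n_i/n_T)·P.
At X = 0.542: the mole-fraction product g(X) = Π y_i^ν_i = 9.478. Since K_p = g(X)·P^{-1}, P = (g/K_p)^(1/1) = (9.478/1.31)^(1/1) = 7.23 bar.

P = 7.23 bar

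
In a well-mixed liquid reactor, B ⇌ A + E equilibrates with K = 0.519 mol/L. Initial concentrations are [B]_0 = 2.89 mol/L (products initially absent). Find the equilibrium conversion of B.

X = 0.343

Let X = conversion of B; extent ξ = 2.89·X mol/L.
Concentrations: [B] = 2.89 − 2.89X; [A] = 2.89X; [E] = 2.89X.
K = [A] [E] / ([B]).
Equating to 0.519 mol/L: the physical root is X = 0.343.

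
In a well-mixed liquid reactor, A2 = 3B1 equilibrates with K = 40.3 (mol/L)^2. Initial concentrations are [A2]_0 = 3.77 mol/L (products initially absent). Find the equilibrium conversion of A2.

X = 0.398

Let X = conversion of A2; extent ξ = 3.77·X mol/L.
Concentrations: [A2] = 3.77 − 3.77X; [B1] = 11.3X.
K = [B1]^3 / ([A2]).
Equating to 40.3 (mol/L)^2: the physical root is X = 0.398.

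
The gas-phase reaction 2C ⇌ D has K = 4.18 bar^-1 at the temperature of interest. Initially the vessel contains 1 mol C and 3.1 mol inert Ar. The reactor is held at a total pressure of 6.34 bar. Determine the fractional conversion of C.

Let X = conversion of C (basis 1 mol C); extent of reaction ξ = 0.5X.
Species balance: n_C = 1 − X; n_D = 0.5X; n_I = 3.1 (inert).
n_T = Σnᵢ = 4.1 − 0.5X.
Mole fractions y_i = n_i/n_T; K = p_D / (p_C^2) with p_i = y_i·P.
Equating to 4.18 bar^-1 and solving on 0 < X < 1: X = 0.768.

X = 0.768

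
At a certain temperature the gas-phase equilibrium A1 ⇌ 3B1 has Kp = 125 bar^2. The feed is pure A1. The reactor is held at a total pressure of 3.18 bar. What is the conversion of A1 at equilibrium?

Let X = conversion of A1 (basis 1 mol A1); extent of reaction ξ = X.
Species balance: n_A1 = 1 − X; n_B1 = 3X.
Summing: n_T = 1 + 2X.
With p_i = (n_i/n_T)P, Kp = p_B1^3 / (p_A1).
Substituting and setting equal to 125 bar^2 gives a polynomial in X; the root in (0,1) is X = 0.825.

X = 0.825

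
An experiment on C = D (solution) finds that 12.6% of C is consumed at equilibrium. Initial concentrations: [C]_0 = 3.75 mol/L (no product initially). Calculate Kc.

Kc = 0.144

Let X = conversion of C.
Concentrations: [C] = 3.75 − 3.75X; [D] = 3.75X.
At X = 0.126: [C] = 3.28, [D] = 0.473.
Kc = [D] / ([C]) = 0.144.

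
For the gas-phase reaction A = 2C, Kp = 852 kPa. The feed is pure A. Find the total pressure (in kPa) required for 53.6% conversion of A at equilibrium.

P = 528 kPa

Take 1 mol A as basis and let X be its fractional conversion, so ξ = X.
Species balance: n_A = 1 − X; n_C = 2X.
n_T = Σnᵢ = 1 + X.
Kp = p_C^2 / (p_A) with p_i = (n_i/n_T)·P.
At X = 0.536: the mole-fraction product g(X) = Π y_i^ν_i = 1.612. Since Kp = g(X)·P^{1}, P = (Kp/g)^(1/1) = (852/1.612)^(1/1) = 528 kPa.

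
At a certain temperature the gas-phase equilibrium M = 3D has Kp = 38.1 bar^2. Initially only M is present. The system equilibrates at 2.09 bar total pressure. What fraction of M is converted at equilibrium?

X = 0.777

Let X = conversion of M (basis 1 mol M); extent of reaction ξ = X.
At extent ξ: n_M = 1 − X; n_D = 3X.
Total moles n_T = 1 + 2X.
With p_i = (n_i/n_T)P, Kp = p_D^3 / (p_M).
Equating to 38.1 bar^2 and solving on 0 < X < 1: X = 0.777.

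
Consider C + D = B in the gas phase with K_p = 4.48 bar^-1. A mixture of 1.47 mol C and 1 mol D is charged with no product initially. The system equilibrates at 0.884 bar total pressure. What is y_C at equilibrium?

y_C = 0.453

Take 1 mol D as basis and let X be its fractional conversion, so ξ = X.
At extent ξ: n_C = 1.47 − X; n_D = 1 − X; n_B = X.
Summing: n_T = 2.47 − X.
y_i = n_i/n_T, p_i = y_i·P. K_p = p_B / (p_C p_D).
This yields a degree-2 equation in X; solving on (0,1), X = 0.642.
Then n_C = 0.828, n_T = 1.83, so y_C = 0.453.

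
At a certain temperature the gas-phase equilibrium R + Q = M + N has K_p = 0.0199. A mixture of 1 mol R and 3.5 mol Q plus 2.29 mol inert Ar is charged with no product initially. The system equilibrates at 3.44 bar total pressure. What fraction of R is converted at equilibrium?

X = 0.225

Take 1 mol R as basis and let X be its fractional conversion, so ξ = X.
At extent ξ: n_R = 1 − X; n_Q = 3.5 − X; n_M = X; n_N = X; n_I = 2.29 (inert).
n_T stays at 6.79 (no change in mole number).
With p_i = (n_i/n_T)P, K_p = p_M p_N / (p_R p_Q).
Substituting and setting equal to 0.0199 gives a polynomial in X; the root in (0,1) is X = 0.225.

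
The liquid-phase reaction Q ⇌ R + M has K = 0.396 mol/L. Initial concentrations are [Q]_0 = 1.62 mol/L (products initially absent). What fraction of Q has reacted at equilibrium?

Let X = conversion of Q; extent ξ = 1.62·X mol/L.
Concentrations: [Q] = 1.62 − 1.62X; [R] = 1.62X; [M] = 1.62X.
K = [R] [M] / ([Q]).
Solving K = 0.396 for X ∈ (0,1): X = 0.387.

X = 0.387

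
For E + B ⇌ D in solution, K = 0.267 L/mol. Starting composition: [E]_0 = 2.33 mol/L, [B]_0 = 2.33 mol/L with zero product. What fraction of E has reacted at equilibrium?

X = 0.303

Let X = conversion of E; extent ξ = 2.33·X mol/L.
Concentrations: [E] = 2.33 − 2.33X; [B] = 2.33 − 2.33X; [D] = 2.33X.
K = [D] / ([E] [B]).
This equals 0.267 at X = 0.303 (the root in 0 < X < 1).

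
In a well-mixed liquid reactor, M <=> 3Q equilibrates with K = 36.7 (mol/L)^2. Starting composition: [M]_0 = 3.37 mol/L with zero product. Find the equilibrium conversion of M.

Let X = conversion of M; extent ξ = 3.37·X mol/L.
Concentrations: [M] = 3.37 − 3.37X; [Q] = 10.1X.
K = [Q]^3 / ([M]).
Equating to 36.7 (mol/L)^2: the physical root is X = 0.413.

X = 0.413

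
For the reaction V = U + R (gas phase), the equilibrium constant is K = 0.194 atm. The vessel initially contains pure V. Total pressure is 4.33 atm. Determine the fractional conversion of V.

X = 0.207

Basis: 1 mol V initially; let X = conversion of V. Extent ξ = X.
Mole table: n_V = 1 − X; n_U = X; n_R = X.
Summing: n_T = 1 + X.
y_i = n_i/n_T, p_i = y_i·P. K = p_U p_R / (p_V).
Equating to 0.194 atm and solving on 0 < X < 1: X = 0.207.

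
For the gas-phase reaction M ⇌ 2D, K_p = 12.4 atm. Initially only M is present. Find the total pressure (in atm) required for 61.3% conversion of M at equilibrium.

Take 1 mol M as basis and let X be its fractional conversion, so ξ = X.
Mole table: n_M = 1 − X; n_D = 2X.
Total moles n_T = 1 + X.
K_p = p_D^2 / (p_M) with p_i = (n_i/n_T)·P.
At X = 0.613: the mole-fraction product g(X) = Π y_i^ν_i = 2.408. Since K_p = g(X)·P^{1}, P = (K_p/g)^(1/1) = (12.4/2.408)^(1/1) = 5.15 atm.

P = 5.15 atm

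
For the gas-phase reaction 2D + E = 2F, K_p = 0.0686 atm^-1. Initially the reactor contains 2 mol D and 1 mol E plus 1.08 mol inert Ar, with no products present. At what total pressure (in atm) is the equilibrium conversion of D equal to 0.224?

Basis: 2 mol D initially; let X = conversion of D. Extent ξ = X.
Mole table: n_D = 2 − 2X; n_E = 1 − X; n_F = 2X; n_I = 1.08 (inert).
Summing: n_T = 4.08 − X.
K_p = p_F^2 / (p_D^2 p_E) with p_i = (n_i/n_T)·P.
At X = 0.224: the mole-fraction product g(X) = Π y_i^ν_i = 0.414. Since K_p = g(X)·P^{-1}, P = (g/K_p)^(1/1) = (0.414/0.0686)^(1/1) = 6.04 atm.

P = 6.04 atm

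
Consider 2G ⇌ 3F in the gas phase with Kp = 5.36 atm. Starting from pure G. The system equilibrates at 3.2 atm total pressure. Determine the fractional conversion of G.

X = 0.523

Take 1 mol G as basis and let X be its fractional conversion, so ξ = 0.5X.
Moles: n_G = 1 − X; n_F = 1.5X.
Summing: n_T = 1 + 0.5X.
y_i = n_i/n_T, p_i = y_i·P. Kp = p_F^3 / (p_G^2).
Substituting and setting equal to 5.36 atm gives a polynomial in X; the root in (0,1) is X = 0.523.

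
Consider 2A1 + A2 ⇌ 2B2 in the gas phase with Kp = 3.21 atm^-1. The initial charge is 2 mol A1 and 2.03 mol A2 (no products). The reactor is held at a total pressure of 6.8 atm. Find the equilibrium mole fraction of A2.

y_A2 = 0.391

Let X = conversion of A1 (basis 2 mol A1); extent of reaction ξ = X.
At extent ξ: n_A1 = 2 − 2X; n_A2 = 2.03 − X; n_B2 = 2X.
n_T = Σnᵢ = 4.03 − X.
Mole fractions y_i = n_i/n_T; Kp = p_B2^2 / (p_A1^2 p_A2) with p_i = y_i·P.
Substituting and setting equal to 3.21 atm^-1 gives a polynomial in X; the root in (0,1) is X = 0.745.
Then n_A2 = 1.28, n_T = 3.28, so y_A2 = 0.391.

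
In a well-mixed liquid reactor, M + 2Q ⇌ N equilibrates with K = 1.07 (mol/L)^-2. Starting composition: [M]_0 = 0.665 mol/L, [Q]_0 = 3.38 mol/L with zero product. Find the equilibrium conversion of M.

X = 0.845

Let X = conversion of M; extent ξ = 0.665·X mol/L.
Concentrations: [M] = 0.665 − 0.665X; [Q] = 3.38 − 1.33X; [N] = 0.665X.
K = [N] / ([M] [Q]^2).
Setting equal to 1.07 and solving for X on (0,1) gives X = 0.845.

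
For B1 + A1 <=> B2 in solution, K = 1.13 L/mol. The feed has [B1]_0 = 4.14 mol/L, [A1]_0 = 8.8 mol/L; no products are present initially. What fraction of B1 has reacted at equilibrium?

X = 0.856

Let X = conversion of B1; extent ξ = 4.14·X mol/L.
Concentrations: [B1] = 4.14 − 4.14X; [A1] = 8.8 − 4.14X; [B2] = 4.14X.
K = [B2] / ([B1] [A1]).
This equals 1.13 at X = 0.856 (the root in 0 < X < 1).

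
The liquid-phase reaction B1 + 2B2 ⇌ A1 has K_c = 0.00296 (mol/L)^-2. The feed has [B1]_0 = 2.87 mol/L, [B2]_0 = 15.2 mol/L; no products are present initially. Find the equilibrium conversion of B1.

Let X = conversion of B1; extent ξ = 2.87·X mol/L.
Concentrations: [B1] = 2.87 − 2.87X; [B2] = 15.2 − 5.74X; [A1] = 2.87X.
K_c = [A1] / ([B1] [B2]^2).
Equating to 0.00296 (mol/L)^-2: the physical root is X = 0.342.

X = 0.342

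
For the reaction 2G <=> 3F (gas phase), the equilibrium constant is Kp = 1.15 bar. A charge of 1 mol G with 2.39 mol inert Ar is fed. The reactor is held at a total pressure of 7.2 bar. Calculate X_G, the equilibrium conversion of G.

X = 0.396

Let X = conversion of G (basis 1 mol G); extent of reaction ξ = 0.5X.
Moles: n_G = 1 − X; n_F = 1.5X; n_I = 2.39 (inert).
n_T = Σnᵢ = 3.39 + 0.5X.
With p_i = (n_i/n_T)P, Kp = p_F^3 / (p_G^2).
Equating to 1.15 bar and solving on 0 < X < 1: X = 0.396.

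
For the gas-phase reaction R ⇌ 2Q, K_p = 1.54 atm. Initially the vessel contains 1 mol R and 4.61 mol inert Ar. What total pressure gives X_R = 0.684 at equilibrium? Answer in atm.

Let X = conversion of R (basis 1 mol R); extent of reaction ξ = X.
Species balance: n_R = 1 − X; n_Q = 2X; n_I = 4.61 (inert).
Summing: n_T = 5.61 + X.
K_p = p_Q^2 / (p_R) with p_i = (n_i/n_T)·P.
At X = 0.684: the mole-fraction product g(X) = Π y_i^ν_i = 0.9409. Since K_p = g(X)·P^{1}, P = (K_p/g)^(1/1) = (1.54/0.9409)^(1/1) = 1.64 atm.

P = 1.64 atm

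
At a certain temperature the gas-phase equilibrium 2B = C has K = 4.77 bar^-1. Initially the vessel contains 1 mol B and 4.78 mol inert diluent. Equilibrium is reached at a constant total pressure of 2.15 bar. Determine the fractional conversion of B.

X = 0.600

Let X = conversion of B (basis 1 mol B); extent of reaction ξ = 0.5X.
Mole table: n_B = 1 − X; n_C = 0.5X; n_I = 4.78 (inert).
n_T = Σnᵢ = 5.78 − 0.5X.
Mole fractions y_i = n_i/n_T; K = p_C / (p_B^2) with p_i = y_i·P.
Setting this equal to 4.77 bar^-1 and taking the physical root (0 < X < 1) gives X = 0.600.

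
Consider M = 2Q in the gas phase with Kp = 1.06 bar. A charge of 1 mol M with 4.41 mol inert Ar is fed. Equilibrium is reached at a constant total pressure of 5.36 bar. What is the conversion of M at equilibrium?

Basis: 1 mol M initially; let X = conversion of M. Extent ξ = X.
At extent ξ: n_M = 1 − X; n_Q = 2X; n_I = 4.41 (inert).
Summing: n_T = 5.41 + X.
With p_i = (n_i/n_T)P, Kp = p_Q^2 / (p_M).
Setting this equal to 1.06 bar and taking the physical root (0 < X < 1) gives X = 0.412.

X = 0.412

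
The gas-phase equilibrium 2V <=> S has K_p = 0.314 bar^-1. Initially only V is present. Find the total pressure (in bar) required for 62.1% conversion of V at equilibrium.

Basis: 1 mol V initially; let X = conversion of V. Extent ξ = 0.5X.
Mole table: n_V = 1 − X; n_S = 0.5X.
Summing: n_T = 1 − 0.5X.
K_p = p_S / (p_V^2) with p_i = (n_i/n_T)·P.
At X = 0.621: the mole-fraction product g(X) = Π y_i^ν_i = 1.49. Since K_p = g(X)·P^{-1}, P = (g/K_p)^(1/1) = (1.49/0.314)^(1/1) = 4.75 bar.

P = 4.75 bar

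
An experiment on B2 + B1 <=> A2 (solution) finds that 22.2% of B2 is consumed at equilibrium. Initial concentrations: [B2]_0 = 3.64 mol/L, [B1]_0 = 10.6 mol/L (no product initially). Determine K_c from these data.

Let X = conversion of B2.
Concentrations: [B2] = 3.64 − 3.64X; [B1] = 10.6 − 3.64X; [A2] = 3.64X.
At X = 0.222: [B2] = 2.83, [B1] = 9.79, [A2] = 0.808.
K_c = [A2] / ([B2] [B1]) = 0.0291 L/mol.

K_c = 0.0291 L/mol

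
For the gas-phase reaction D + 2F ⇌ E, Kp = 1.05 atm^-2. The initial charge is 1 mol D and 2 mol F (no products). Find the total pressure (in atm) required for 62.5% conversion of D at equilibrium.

Let X = conversion of D (basis 1 mol D); extent of reaction ξ = X.
At extent ξ: n_D = 1 − X; n_F = 2 − 2X; n_E = X.
Total moles n_T = 3 − 2X.
Kp = p_E / (p_D p_F^2) with p_i = (n_i/n_T)·P.
At X = 0.625: the mole-fraction product g(X) = Π y_i^ν_i = 9.074. Since Kp = g(X)·P^{-2}, P = (g/Kp)^(1/2) = (9.074/1.05)^(1/2) = 2.94 atm.

P = 2.94 atm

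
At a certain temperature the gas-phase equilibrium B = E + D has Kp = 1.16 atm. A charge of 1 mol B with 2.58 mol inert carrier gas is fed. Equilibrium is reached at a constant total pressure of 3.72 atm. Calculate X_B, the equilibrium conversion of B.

X = 0.665

Basis: 1 mol B initially; let X = conversion of B. Extent ξ = X.
Species balance: n_B = 1 − X; n_E = X; n_D = X; n_I = 2.58 (inert).
Total moles n_T = 3.58 + X.
y_i = n_i/n_T, p_i = y_i·P. Kp = p_E p_D / (p_B).
This yields a degree-2 equation in X; solving on (0,1), X = 0.665.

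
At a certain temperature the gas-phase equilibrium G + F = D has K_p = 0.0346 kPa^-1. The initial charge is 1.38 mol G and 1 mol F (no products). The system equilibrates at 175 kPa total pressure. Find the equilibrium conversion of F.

Take 1 mol F as basis and let X be its fractional conversion, so ξ = X.
At extent ξ: n_G = 1.38 − X; n_F = 1 − X; n_D = X.
n_T = Σnᵢ = 2.38 − X.
Mole fractions y_i = n_i/n_T; K_p = p_D / (p_G p_F) with p_i = y_i·P.
Equating to 0.0346 kPa^-1 and solving on 0 < X < 1: X = 0.709.

X = 0.709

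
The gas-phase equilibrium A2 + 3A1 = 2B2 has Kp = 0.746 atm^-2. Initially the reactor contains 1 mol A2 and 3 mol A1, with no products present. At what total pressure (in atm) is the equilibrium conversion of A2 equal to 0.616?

P = 5.15 atm

Basis: 1 mol A2 initially; let X = conversion of A2. Extent ξ = X.
Species balance: n_A2 = 1 − X; n_A1 = 3 − 3X; n_B2 = 2X.
Total moles n_T = 4 − 2X.
Kp = p_B2^2 / (p_A2 p_A1^3) with p_i = (n_i/n_T)·P.
At X = 0.616: the mole-fraction product g(X) = Π y_i^ν_i = 19.81. Since Kp = g(X)·P^{-2}, P = (g/Kp)^(1/2) = (19.81/0.746)^(1/2) = 5.15 atm.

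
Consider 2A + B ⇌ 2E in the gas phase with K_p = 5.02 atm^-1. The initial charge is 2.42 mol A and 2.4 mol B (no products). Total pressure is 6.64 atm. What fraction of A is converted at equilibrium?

Take 2.42 mol A as basis and let X be its fractional conversion, so ξ = 1.21X.
Mole table: n_A = 2.42 − 2.42X; n_B = 2.4 − 1.21X; n_E = 2.42X.
Summing: n_T = 4.82 − 1.21X.
With p_i = (n_i/n_T)P, K_p = p_E^2 / (p_A^2 p_B).
Equating to 5.02 atm^-1 and solving on 0 < X < 1: X = 0.780.

X = 0.780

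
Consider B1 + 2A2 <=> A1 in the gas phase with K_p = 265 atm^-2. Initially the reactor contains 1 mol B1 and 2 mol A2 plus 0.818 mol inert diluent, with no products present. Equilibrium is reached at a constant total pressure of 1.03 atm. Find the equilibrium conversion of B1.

Basis: 1 mol B1 initially; let X = conversion of B1. Extent ξ = X.
At extent ξ: n_B1 = 1 − X; n_A2 = 2 − 2X; n_A1 = X; n_I = 0.818 (inert).
Summing: n_T = 3.82 − 2X.
Mole fractions y_i = n_i/n_T; K_p = p_A1 / (p_B1 p_A2^2) with p_i = y_i·P.
Substituting and setting equal to 265 atm^-2 gives a polynomial in X; the root in (0,1) is X = 0.850.

X = 0.850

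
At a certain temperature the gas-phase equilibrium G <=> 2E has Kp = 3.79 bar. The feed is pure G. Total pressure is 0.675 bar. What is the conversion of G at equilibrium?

X = 0.764

Let X = conversion of G (basis 1 mol G); extent of reaction ξ = X.
Species balance: n_G = 1 − X; n_E = 2X.
Summing: n_T = 1 + X.
Mole fractions y_i = n_i/n_T; Kp = p_E^2 / (p_G) with p_i = y_i·P.
This yields a degree-2 equation in X; solving on (0,1), X = 0.764.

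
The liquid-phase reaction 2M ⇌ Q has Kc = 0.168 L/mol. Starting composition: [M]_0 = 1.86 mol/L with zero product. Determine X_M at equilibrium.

X = 0.303

Let X = conversion of M; extent ξ = 1.86X/2 mol/L.
Concentrations: [M] = 1.86 − 1.86X; [Q] = 0.93X.
Kc = [Q] / ([M]^2).
Equating to 0.168 L/mol: the physical root is X = 0.303.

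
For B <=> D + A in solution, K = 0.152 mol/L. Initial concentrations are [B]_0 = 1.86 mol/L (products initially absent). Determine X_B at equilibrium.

X = 0.248

Let X = conversion of B; extent ξ = 1.86·X mol/L.
Concentrations: [B] = 1.86 − 1.86X; [D] = 1.86X; [A] = 1.86X.
K = [D] [A] / ([B]).
Setting equal to 0.152 and solving for X on (0,1) gives X = 0.248.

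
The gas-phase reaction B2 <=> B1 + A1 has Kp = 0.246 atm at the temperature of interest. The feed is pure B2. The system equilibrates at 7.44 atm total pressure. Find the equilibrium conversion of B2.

X = 0.179

Basis: 1 mol B2 initially; let X = conversion of B2. Extent ξ = X.
Mole table: n_B2 = 1 − X; n_B1 = X; n_A1 = X.
n_T = Σnᵢ = 1 + X.
With p_i = (n_i/n_T)P, Kp = p_B1 p_A1 / (p_B2).
Equating to 0.246 atm and solving on 0 < X < 1: X = 0.179.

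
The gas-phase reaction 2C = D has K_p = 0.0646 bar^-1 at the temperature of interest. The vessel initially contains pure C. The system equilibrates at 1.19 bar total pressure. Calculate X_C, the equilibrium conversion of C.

Let X = conversion of C (basis 1 mol C); extent of reaction ξ = 0.5X.
Moles: n_C = 1 − X; n_D = 0.5X.
n_T = Σnᵢ = 1 − 0.5X.
With p_i = (n_i/n_T)P, K_p = p_D / (p_C^2).
This yields a degree-2 equation in X; solving on (0,1), X = 0.125.

X = 0.125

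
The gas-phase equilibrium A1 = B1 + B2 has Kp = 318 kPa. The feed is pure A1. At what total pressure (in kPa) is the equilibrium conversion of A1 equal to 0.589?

Take 1 mol A1 as basis and let X be its fractional conversion, so ξ = X.
At extent ξ: n_A1 = 1 − X; n_B1 = X; n_B2 = X.
Summing: n_T = 1 + X.
Kp = p_B1 p_B2 / (p_A1) with p_i = (n_i/n_T)·P.
At X = 0.589: the mole-fraction product g(X) = Π y_i^ν_i = 0.5312. Since Kp = g(X)·P^{1}, P = (Kp/g)^(1/1) = (318/0.5312)^(1/1) = 599 kPa.

P = 599 kPa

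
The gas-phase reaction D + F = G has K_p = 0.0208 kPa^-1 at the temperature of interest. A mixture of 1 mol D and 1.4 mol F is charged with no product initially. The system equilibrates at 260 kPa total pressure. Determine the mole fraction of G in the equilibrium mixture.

Take 1 mol D as basis and let X be its fractional conversion, so ξ = X.
Moles: n_D = 1 − X; n_F = 1.4 − X; n_G = X.
Summing: n_T = 2.4 − X.
y_i = n_i/n_T, p_i = y_i·P. K_p = p_G / (p_D p_F).
Equating to 0.0208 kPa^-1 and solving on 0 < X < 1: X = 0.692.
Then n_G = 0.692, n_T = 1.71, so y_G = 0.405.

y_G = 0.405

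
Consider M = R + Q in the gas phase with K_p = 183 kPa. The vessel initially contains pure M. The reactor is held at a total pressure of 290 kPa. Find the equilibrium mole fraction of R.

Basis: 1 mol M initially; let X = conversion of M. Extent ξ = X.
Moles: n_M = 1 − X; n_R = X; n_Q = X.
Summing: n_T = 1 + X.
With p_i = (n_i/n_T)P, K_p = p_R p_Q / (p_M).
Setting this equal to 183 kPa and taking the physical root (0 < X < 1) gives X = 0.622.
Then n_R = 0.622, n_T = 1.62, so y_R = 0.383.

y_R = 0.383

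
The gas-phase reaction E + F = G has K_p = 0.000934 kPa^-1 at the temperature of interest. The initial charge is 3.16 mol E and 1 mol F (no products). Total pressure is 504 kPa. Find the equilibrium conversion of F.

Basis: 1 mol F initially; let X = conversion of F. Extent ξ = X.
Moles: n_E = 3.16 − X; n_F = 1 − X; n_G = X.
Total moles n_T = 4.16 − X.
Mole fractions y_i = n_i/n_T; K_p = p_G / (p_E p_F) with p_i = y_i·P.
Substituting and setting equal to 0.000934 kPa^-1 gives a polynomial in X; the root in (0,1) is X = 0.259.

X = 0.259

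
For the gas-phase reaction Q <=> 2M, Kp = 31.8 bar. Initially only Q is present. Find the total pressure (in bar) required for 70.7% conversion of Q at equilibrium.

Take 1 mol Q as basis and let X be its fractional conversion, so ξ = X.
Mole table: n_Q = 1 − X; n_M = 2X.
n_T = Σnᵢ = 1 + X.
Kp = p_M^2 / (p_Q) with p_i = (n_i/n_T)·P.
At X = 0.707: the mole-fraction product g(X) = Π y_i^ν_i = 3.998. Since Kp = g(X)·P^{1}, P = (Kp/g)^(1/1) = (31.8/3.998)^(1/1) = 7.95 bar.

P = 7.95 bar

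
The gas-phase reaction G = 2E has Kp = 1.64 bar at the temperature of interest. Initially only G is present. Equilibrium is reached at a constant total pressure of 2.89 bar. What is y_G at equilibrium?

y_G = 0.479

Take 1 mol G as basis and let X be its fractional conversion, so ξ = X.
Species balance: n_G = 1 − X; n_E = 2X.
Total moles n_T = 1 + X.
With p_i = (n_i/n_T)P, Kp = p_E^2 / (p_G).
This yields a degree-2 equation in X; solving on (0,1), X = 0.352.
Then n_G = 0.648, n_T = 1.35, so y_G = 0.479.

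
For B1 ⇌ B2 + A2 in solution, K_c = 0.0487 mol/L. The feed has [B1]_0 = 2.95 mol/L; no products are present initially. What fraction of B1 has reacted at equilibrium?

X = 0.120

Let X = conversion of B1; extent ξ = 2.95·X mol/L.
Concentrations: [B1] = 2.95 − 2.95X; [B2] = 2.95X; [A2] = 2.95X.
K_c = [B2] [A2] / ([B1]).
Solving K_c = 0.0487 for X ∈ (0,1): X = 0.120.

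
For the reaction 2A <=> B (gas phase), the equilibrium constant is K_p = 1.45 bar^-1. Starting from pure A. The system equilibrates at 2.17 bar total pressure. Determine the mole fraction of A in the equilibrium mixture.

y_A = 0.427

Basis: 1 mol A initially; let X = conversion of A. Extent ξ = 0.5X.
Moles: n_A = 1 − X; n_B = 0.5X.
Summing: n_T = 1 − 0.5X.
y_i = n_i/n_T, p_i = y_i·P. K_p = p_B / (p_A^2).
Setting this equal to 1.45 bar^-1 and taking the physical root (0 < X < 1) gives X = 0.729.
Then n_A = 0.271, n_T = 0.636, so y_A = 0.427.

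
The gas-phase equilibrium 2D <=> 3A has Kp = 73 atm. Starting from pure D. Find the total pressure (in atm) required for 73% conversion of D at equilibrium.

Basis: 1 mol D initially; let X = conversion of D. Extent ξ = 0.5X.
Moles: n_D = 1 − X; n_A = 1.5X.
Summing: n_T = 1 + 0.5X.
Kp = p_A^3 / (p_D^2) with p_i = (n_i/n_T)·P.
At X = 0.73: the mole-fraction product g(X) = Π y_i^ν_i = 13.19. Since Kp = g(X)·P^{1}, P = (Kp/g)^(1/1) = (73/13.19)^(1/1) = 5.53 atm.

P = 5.53 atm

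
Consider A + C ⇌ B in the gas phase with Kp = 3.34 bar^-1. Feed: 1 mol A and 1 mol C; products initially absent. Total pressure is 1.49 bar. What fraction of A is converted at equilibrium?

Basis: 1 mol A initially; let X = conversion of A. Extent ξ = X.
Moles: n_A = 1 − X; n_C = 1 − X; n_B = X.
Total moles n_T = 2 − X.
With p_i = (n_i/n_T)P, Kp = p_B / (p_A p_C).
This yields a degree-2 equation in X; solving on (0,1), X = 0.591.

X = 0.591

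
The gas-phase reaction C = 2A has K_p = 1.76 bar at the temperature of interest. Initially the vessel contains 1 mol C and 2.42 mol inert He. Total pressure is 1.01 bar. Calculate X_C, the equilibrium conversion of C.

Basis: 1 mol C initially; let X = conversion of C. Extent ξ = X.
Species balance: n_C = 1 − X; n_A = 2X; n_I = 2.42 (inert).
Summing: n_T = 3.42 + X.
With p_i = (n_i/n_T)P, K_p = p_A^2 / (p_C).
Substituting and setting equal to 1.76 bar gives a polynomial in X; the root in (0,1) is X = 0.716.

X = 0.716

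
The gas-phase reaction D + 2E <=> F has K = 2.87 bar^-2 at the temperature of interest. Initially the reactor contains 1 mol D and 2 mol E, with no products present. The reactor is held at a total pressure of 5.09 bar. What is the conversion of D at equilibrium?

X = 0.829

Let X = conversion of D (basis 1 mol D); extent of reaction ξ = X.
Mole table: n_D = 1 − X; n_E = 2 − 2X; n_F = X.
Total moles n_T = 3 − 2X.
Mole fractions y_i = n_i/n_T; K = p_F / (p_D p_E^2) with p_i = y_i·P.
Equating to 2.87 bar^-2 and solving on 0 < X < 1: X = 0.829.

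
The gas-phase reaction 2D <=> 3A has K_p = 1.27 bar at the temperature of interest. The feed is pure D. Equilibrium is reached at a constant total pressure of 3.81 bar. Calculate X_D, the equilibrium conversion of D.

X = 0.362

Let X = conversion of D (basis 1 mol D); extent of reaction ξ = 0.5X.
At extent ξ: n_D = 1 − X; n_A = 1.5X.
Total moles n_T = 1 + 0.5X.
Mole fractions y_i = n_i/n_T; K_p = p_A^3 / (p_D^2) with p_i = y_i·P.
Substituting and setting equal to 1.27 bar gives a polynomial in X; the root in (0,1) is X = 0.362.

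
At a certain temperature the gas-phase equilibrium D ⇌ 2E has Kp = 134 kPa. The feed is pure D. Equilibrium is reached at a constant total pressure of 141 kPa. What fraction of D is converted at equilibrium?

Basis: 1 mol D initially; let X = conversion of D. Extent ξ = X.
Moles: n_D = 1 − X; n_E = 2X.
Total moles n_T = 1 + X.
With p_i = (n_i/n_T)P, Kp = p_E^2 / (p_D).
Equating to 134 kPa and solving on 0 < X < 1: X = 0.438.

X = 0.438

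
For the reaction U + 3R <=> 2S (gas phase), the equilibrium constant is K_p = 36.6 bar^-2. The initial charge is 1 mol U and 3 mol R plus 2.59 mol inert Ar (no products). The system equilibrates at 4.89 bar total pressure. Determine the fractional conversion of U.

X = 0.775

Take 1 mol U as basis and let X be its fractional conversion, so ξ = X.
Mole table: n_U = 1 − X; n_R = 3 − 3X; n_S = 2X; n_I = 2.59 (inert).
Total moles n_T = 6.59 − 2X.
With p_i = (n_i/n_T)P, K_p = p_S^2 / (p_U p_R^3).
Equating to 36.6 bar^-2 and solving on 0 < X < 1: X = 0.775.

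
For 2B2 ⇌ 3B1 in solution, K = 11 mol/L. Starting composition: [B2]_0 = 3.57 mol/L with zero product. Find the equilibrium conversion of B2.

Let X = conversion of B2; extent ξ = 3.57X/2 mol/L.
Concentrations: [B2] = 3.57 − 3.57X; [B1] = 5.35X.
K = [B1]^3 / ([B2]^2).
This equals 11 at X = 0.561 (the root in 0 < X < 1).

X = 0.561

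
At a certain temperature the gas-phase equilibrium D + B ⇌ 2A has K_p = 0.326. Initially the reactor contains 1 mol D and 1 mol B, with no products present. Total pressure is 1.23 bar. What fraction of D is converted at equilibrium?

Basis: 1 mol D initially; let X = conversion of D. Extent ξ = X.
Moles: n_D = 1 − X; n_B = 1 − X; n_A = 2X.
Total moles n_T = 2 (Δν = 0, constant).
y_i = n_i/n_T, p_i = y_i·P. K_p = p_A^2 / (p_D p_B).
Substituting and setting equal to 0.326 gives a polynomial in X; the root in (0,1) is X = 0.222.

X = 0.222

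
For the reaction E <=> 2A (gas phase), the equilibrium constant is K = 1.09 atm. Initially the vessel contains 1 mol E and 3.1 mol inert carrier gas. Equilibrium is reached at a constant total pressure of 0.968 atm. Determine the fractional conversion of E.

X = 0.668

Take 1 mol E as basis and let X be its fractional conversion, so ξ = X.
Mole table: n_E = 1 − X; n_A = 2X; n_I = 3.1 (inert).
Summing: n_T = 4.1 + X.
Mole fractions y_i = n_i/n_T; K = p_A^2 / (p_E) with p_i = y_i·P.
This yields a degree-2 equation in X; solving on (0,1), X = 0.668.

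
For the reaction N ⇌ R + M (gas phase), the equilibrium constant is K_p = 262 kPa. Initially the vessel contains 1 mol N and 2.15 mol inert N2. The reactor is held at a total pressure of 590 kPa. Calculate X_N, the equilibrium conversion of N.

X = 0.708

Take 1 mol N as basis and let X be its fractional conversion, so ξ = X.
Mole table: n_N = 1 − X; n_R = X; n_M = X; n_I = 2.15 (inert).
Total moles n_T = 3.15 + X.
y_i = n_i/n_T, p_i = y_i·P. K_p = p_R p_M / (p_N).
Substituting and setting equal to 262 kPa gives a polynomial in X; the root in (0,1) is X = 0.708.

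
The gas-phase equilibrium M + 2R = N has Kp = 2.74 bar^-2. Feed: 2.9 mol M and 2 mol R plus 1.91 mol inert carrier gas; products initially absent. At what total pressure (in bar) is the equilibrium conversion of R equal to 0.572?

Take 2 mol R as basis and let X be its fractional conversion, so ξ = X.
Mole table: n_M = 2.9 − X; n_R = 2 − 2X; n_N = X; n_I = 1.91 (inert).
Total moles n_T = 6.81 − 2X.
Kp = p_N / (p_M p_R^2) with p_i = (n_i/n_T)·P.
At X = 0.572: the mole-fraction product g(X) = Π y_i^ν_i = 10.77. Since Kp = g(X)·P^{-2}, P = (g/Kp)^(1/2) = (10.77/2.74)^(1/2) = 1.98 bar.

P = 1.98 bar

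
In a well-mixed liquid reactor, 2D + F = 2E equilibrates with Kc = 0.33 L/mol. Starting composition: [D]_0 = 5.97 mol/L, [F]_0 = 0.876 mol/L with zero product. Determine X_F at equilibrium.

Let X = conversion of F; extent ξ = 0.876·X mol/L.
Concentrations: [D] = 5.97 − 1.75X; [F] = 0.876 − 0.876X; [E] = 1.75X.
Kc = [E]^2 / ([D]^2 [F]).
Solving Kc = 0.33 for X ∈ (0,1): X = 0.737.

X = 0.737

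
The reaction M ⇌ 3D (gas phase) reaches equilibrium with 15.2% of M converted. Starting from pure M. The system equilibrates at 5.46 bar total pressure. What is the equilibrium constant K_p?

K_p = 1.96 bar^2

Take 1 mol M as basis and let X be its fractional conversion, so ξ = X.
At extent ξ: n_M = 1 − X; n_D = 3X.
n_T = Σnᵢ = 1 + 2X.
At X = 0.152: n_M = 0.848, n_D = 0.456, n_T = 1.3.
p_i = (n_i/n_T)·P. K_p = p_D^3 / (p_M) = 1.96 bar^2.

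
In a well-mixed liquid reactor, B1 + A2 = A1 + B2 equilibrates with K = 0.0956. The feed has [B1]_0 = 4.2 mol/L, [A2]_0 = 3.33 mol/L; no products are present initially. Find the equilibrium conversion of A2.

X = 0.265

Let X = conversion of A2; extent ξ = 3.33·X mol/L.
Concentrations: [B1] = 4.2 − 3.33X; [A2] = 3.33 − 3.33X; [A1] = 3.33X; [B2] = 3.33X.
K = [A1] [B2] / ([B1] [A2]).
This equals 0.0956 at X = 0.265 (the root in 0 < X < 1).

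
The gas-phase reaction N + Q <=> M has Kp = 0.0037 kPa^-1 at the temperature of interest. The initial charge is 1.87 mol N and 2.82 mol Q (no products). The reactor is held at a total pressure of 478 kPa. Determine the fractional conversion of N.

X = 0.473

Basis: 1.87 mol N initially; let X = conversion of N. Extent ξ = 1.87X.
Moles: n_N = 1.87 − 1.87X; n_Q = 2.82 − 1.87X; n_M = 1.87X.
Total moles n_T = 4.69 − 1.87X.
Mole fractions y_i = n_i/n_T; Kp = p_M / (p_N p_Q) with p_i = y_i·P.
Equating to 0.0037 kPa^-1 and solving on 0 < X < 1: X = 0.473.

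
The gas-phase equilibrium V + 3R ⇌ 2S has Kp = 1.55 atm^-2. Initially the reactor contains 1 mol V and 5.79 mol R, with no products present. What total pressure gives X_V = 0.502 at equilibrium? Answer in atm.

P = 0.746 atm

Take 1 mol V as basis and let X be its fractional conversion, so ξ = X.
At extent ξ: n_V = 1 − X; n_R = 5.79 − 3X; n_S = 2X.
n_T = Σnᵢ = 6.79 − 2X.
Kp = p_S^2 / (p_V p_R^3) with p_i = (n_i/n_T)·P.
At X = 0.502: the mole-fraction product g(X) = Π y_i^ν_i = 0.8619. Since Kp = g(X)·P^{-2}, P = (g/Kp)^(1/2) = (0.8619/1.55)^(1/2) = 0.746 atm.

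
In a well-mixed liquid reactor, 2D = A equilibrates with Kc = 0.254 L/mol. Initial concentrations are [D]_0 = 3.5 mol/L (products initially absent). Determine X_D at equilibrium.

Let X = conversion of D; extent ξ = 3.5X/2 mol/L.
Concentrations: [D] = 3.5 − 3.5X; [A] = 1.75X.
Kc = [A] / ([D]^2).
Solving Kc = 0.254 for X ∈ (0,1): X = 0.480.

X = 0.480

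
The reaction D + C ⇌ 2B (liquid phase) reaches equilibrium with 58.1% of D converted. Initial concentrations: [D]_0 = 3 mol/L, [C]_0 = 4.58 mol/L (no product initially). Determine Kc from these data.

Kc = 3.41

Let X = conversion of D.
Concentrations: [D] = 3 − 3X; [C] = 4.58 − 3X; [B] = 6X.
At X = 0.581: [D] = 1.26, [C] = 2.84, [B] = 3.49.
Kc = [B]^2 / ([D] [C]) = 3.41.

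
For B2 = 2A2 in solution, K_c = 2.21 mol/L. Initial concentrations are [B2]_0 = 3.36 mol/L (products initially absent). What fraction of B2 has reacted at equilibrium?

Let X = conversion of B2; extent ξ = 3.36·X mol/L.
Concentrations: [B2] = 3.36 − 3.36X; [A2] = 6.72X.
K_c = [A2]^2 / ([B2]).
This equals 2.21 at X = 0.332 (the root in 0 < X < 1).

X = 0.332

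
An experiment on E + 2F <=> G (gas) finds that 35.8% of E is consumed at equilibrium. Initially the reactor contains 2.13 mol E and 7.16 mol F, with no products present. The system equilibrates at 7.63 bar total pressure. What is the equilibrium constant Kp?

Kp = 0.0182 bar^-2

Basis: 2.13 mol E initially; let X = conversion of E. Extent ξ = 2.13X.
Moles: n_E = 2.13 − 2.13X; n_F = 7.16 − 4.26X; n_G = 2.13X.
Total moles n_T = 9.29 − 4.26X.
At X = 0.358: n_E = 1.37, n_F = 5.63, n_G = 0.763, n_T = 7.76.
p_i = (n_i/n_T)·P. Kp = p_G / (p_E p_F^2) = 0.0182 bar^-2.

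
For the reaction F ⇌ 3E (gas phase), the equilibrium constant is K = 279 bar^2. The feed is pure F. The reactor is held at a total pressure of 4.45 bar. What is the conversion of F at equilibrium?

X = 0.841

Basis: 1 mol F initially; let X = conversion of F. Extent ξ = X.
Species balance: n_F = 1 − X; n_E = 3X.
n_T = Σnᵢ = 1 + 2X.
Mole fractions y_i = n_i/n_T; K = p_E^3 / (p_F) with p_i = y_i·P.
Setting this equal to 279 bar^2 and taking the physical root (0 < X < 1) gives X = 0.841.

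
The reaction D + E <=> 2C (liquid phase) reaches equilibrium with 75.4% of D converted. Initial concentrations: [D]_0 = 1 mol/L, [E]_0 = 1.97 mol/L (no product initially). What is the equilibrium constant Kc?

Let X = conversion of D.
Concentrations: [D] = 1 − 1X; [E] = 1.97 − 1X; [C] = 2X.
At X = 0.754: [D] = 0.246, [E] = 1.22, [C] = 1.51.
Kc = [C]^2 / ([D] [E]) = 7.6.

Kc = 7.6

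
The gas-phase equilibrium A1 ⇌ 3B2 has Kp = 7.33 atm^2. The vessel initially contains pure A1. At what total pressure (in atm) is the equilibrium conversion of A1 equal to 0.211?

Take 1 mol A1 as basis and let X be its fractional conversion, so ξ = X.
Mole table: n_A1 = 1 − X; n_B2 = 3X.
Summing: n_T = 1 + 2X.
Kp = p_B2^3 / (p_A1) with p_i = (n_i/n_T)·P.
At X = 0.211: the mole-fraction product g(X) = Π y_i^ν_i = 0.159. Since Kp = g(X)·P^{2}, P = (Kp/g)^(1/2) = (7.33/0.159)^(1/2) = 6.79 atm.

P = 6.79 atm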